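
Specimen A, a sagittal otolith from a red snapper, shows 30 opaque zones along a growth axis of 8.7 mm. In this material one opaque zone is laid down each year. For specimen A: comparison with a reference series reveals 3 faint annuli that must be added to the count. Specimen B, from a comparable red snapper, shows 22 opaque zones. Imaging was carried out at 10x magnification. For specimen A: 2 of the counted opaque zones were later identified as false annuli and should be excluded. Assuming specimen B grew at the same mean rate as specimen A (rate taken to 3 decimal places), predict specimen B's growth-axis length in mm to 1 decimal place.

6.2 mm

Specimen A: after corrections the count is 30 − 2 + 3 = 31 opaque zones.
A: 8.7 mm over 31 years gives 8.7 / 31 ≈ 0.281 mm/yr.
B's length ≈ 0.281 × 22 = 6.2 mm.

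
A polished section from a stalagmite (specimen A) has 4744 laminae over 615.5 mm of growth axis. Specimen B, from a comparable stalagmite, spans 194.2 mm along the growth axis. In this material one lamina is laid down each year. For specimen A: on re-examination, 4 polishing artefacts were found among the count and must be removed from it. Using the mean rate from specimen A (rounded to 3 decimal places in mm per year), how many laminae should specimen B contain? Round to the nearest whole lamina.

Specimen A: adjusted count: 4744 − 4 = 4740 laminae.
A: Mean rate = 615.5 mm / 4740 years ≈ 0.130 mm/yr.
For B, 194.2 / 0.130 = 1493.85 years ≈ 1494 laminae.

1494 laminae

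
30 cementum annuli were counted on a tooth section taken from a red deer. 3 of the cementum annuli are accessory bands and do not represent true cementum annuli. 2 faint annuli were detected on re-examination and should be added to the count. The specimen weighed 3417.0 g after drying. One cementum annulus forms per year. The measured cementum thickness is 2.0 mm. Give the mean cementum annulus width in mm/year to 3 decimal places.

After corrections the count is 30 − 3 + 2 = 29 cementum annuli.
Mean rate = 2.0 mm / 29 years ≈ 0.069 mm/year.

0.069 mm/year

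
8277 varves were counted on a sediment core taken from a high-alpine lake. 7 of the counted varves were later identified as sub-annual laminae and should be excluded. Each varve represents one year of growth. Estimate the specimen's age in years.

After corrections the count is 8277 − 7 = 8270 varves.
One varve per year makes the duration 8270 years.

8270 years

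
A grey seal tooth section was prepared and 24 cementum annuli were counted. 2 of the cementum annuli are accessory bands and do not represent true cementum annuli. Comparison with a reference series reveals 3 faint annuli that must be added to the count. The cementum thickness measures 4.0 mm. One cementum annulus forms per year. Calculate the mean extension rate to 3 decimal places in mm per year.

Adjusted count: 24 − 2 + 3 = 25 cementum annuli.
Extension rate ≈ 4.0 / 25 = 0.160 mm per year.

0.160 mm per year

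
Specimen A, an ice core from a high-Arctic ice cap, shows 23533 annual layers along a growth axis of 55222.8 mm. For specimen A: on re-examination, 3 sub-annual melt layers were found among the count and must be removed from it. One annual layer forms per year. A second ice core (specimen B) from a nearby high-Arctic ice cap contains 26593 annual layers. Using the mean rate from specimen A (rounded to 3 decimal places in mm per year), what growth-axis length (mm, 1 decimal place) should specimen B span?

Specimen A: adjusted count: 23533 − 3 = 23530 annual layers.
A: Extension rate ≈ 55222.8 / 23530 = 2.347 mm/year.
Length of B = 2.347 × 26593 = 62413.8 mm.

62413.8 mm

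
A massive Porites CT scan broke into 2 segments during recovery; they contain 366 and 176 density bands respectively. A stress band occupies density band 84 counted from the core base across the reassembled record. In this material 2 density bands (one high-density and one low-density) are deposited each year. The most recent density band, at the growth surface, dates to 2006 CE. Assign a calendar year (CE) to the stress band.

Total density bands = 366 + 176 = 542.
542 − 84 = 458 density bands lie beyond the stress band toward the growth surface.
Dividing by 2 density bands per year: 458 / 2 = 229 years.
2006 − 229 = 1777 CE.

1777 CE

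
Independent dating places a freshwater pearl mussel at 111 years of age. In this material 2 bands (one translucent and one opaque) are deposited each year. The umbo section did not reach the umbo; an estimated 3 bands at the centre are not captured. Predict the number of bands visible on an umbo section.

111 years at 2 bands per year gives 111 × 2 = 222 bands.
Subtracting the 3 bands not captured gives 222 − 3 = 219 bands in the record.

219 bands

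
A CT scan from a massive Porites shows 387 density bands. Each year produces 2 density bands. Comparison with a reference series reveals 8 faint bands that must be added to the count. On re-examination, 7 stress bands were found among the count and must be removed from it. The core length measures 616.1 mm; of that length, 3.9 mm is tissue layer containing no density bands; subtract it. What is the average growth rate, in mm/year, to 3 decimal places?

After corrections the count is 387 − 7 + 8 = 388 density bands.
Dividing by 2 density bands per year: 388 / 2 = 194 years.
Removing the 3.9 mm offcut leaves 616.1 − 3.9 = 612.2 mm.
Mean rate = 612.2 mm / 194 years ≈ 3.156 mm/year.

3.156 mm/year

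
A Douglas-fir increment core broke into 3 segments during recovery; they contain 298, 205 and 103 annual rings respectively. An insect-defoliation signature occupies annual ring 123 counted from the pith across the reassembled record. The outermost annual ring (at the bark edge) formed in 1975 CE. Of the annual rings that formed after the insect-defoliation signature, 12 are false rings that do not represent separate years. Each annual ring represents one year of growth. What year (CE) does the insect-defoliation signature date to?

Total annual rings = 298 + 205 + 103 = 606.
606 − 123 = 483 annual rings lie beyond the insect-defoliation signature toward the bark edge.
483 − 12 false = 471 true annual rings after the insect-defoliation signature.
The annual ring at the bark edge is 1975 CE, so the insect-defoliation signature dates to 1975 − 471 = 1504 CE.

1504 CE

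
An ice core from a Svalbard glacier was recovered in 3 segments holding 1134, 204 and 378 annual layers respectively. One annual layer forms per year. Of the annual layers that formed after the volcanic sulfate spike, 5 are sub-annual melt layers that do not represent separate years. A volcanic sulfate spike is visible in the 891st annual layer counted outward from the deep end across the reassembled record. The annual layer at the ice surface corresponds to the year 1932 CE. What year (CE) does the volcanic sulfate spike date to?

Total annual layers = 1134 + 204 + 378 = 1716.
The volcanic sulfate spike sits at annual layer 891 from the deep end, so 1716 − 891 = 825 annual layers formed after it.
Excluding 5 false annual layers: 825 − 5 = 820.
The annual layer at the ice surface is 1932 CE, so the volcanic sulfate spike dates to 1932 − 820 = 1112 CE.

1112 CE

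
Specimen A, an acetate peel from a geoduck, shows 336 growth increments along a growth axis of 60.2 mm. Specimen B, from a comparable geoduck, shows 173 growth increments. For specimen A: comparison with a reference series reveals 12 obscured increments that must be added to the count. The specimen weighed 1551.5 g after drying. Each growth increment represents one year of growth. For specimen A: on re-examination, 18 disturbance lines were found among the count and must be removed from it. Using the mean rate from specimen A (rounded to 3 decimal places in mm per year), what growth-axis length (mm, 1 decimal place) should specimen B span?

31.5 mm

Specimen A: true growth increment count = 336 − 18 + 12 = 330.
A: Extension rate ≈ 60.2 / 330 = 0.182 mm/year.
For B, 0.182 mm/year × 173 years = 31.5 mm.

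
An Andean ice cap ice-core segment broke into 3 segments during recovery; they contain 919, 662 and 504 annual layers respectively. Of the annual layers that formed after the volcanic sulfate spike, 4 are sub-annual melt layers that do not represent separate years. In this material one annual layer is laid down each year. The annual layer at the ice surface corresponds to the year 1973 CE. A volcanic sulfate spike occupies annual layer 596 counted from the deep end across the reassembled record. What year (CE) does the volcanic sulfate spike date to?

Total annual layers = 919 + 662 + 504 = 2085.
The volcanic sulfate spike sits at annual layer 596 from the deep end, so 2085 − 596 = 1489 annual layers formed after it.
1489 − 4 false = 1485 true annual layers after the volcanic sulfate spike.
Counting back 1485 years from 1973 CE places the volcanic sulfate spike in 1973 − 1485 = 488 CE.

488 CE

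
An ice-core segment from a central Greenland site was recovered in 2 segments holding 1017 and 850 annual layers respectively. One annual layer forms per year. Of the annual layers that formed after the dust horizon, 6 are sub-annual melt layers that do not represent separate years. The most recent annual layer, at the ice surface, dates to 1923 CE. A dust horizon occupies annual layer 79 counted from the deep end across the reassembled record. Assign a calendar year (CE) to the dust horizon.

141 CE

Total annual layers = 1017 + 850 = 1867.
Between annual layer 79 and the ice surface there are 1867 − 79 = 1788 annual layers.
Removing the 6 false annual layers leaves 1788 − 6 = 1782 true annual layers beyond the dust horizon.
Counting back 1782 years from 1923 CE places the dust horizon in 1923 − 1782 = 141 CE.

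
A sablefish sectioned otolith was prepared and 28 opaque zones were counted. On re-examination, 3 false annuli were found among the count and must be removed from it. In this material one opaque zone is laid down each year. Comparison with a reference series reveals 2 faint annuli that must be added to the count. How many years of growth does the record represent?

27 years

Adjusted count: 28 − 3 + 2 = 27 opaque zones.
With a one-to-one opaque zone periodicity this is 27 years.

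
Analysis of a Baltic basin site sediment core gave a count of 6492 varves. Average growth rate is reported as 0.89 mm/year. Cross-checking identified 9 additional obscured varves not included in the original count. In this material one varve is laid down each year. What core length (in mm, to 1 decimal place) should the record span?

5785.9 mm

Adjusted count: 6492 + 9 = 6501 varves.
Predicted length = 0.89 mm/year × 6501 years = 5785.9 mm.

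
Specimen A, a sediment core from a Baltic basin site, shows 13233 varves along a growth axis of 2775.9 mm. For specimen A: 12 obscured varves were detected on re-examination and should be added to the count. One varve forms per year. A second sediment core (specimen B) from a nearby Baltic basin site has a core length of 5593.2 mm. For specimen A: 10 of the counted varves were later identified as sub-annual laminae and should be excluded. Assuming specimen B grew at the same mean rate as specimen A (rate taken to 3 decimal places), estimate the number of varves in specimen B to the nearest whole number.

Specimen A: after corrections the count is 13233 − 10 + 12 = 13235 varves.
A: Mean rate = 2775.9 mm / 13235 years ≈ 0.210 mm per year.
For B, 5593.2 / 0.210 = 26634.29 years ≈ 26634 varves.

26634 varves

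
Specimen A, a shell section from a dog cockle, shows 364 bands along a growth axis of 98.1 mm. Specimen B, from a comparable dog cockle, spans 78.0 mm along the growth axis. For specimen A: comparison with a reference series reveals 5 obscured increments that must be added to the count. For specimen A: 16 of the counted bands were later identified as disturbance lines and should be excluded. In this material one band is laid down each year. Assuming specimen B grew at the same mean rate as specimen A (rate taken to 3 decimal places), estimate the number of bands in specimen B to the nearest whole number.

281 bands

Specimen A: after corrections the count is 364 − 16 + 5 = 353 bands.
A: Mean rate = 98.1 mm / 353 years ≈ 0.278 mm/yr.
B spans 78.0 / 0.278 = 280.58 years ≈ 281 bands.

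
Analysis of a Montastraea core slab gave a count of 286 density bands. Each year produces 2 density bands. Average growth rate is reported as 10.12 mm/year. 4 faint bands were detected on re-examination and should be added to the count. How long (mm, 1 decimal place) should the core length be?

1467.4 mm

Adjusted count: 286 + 4 = 290 density bands.
With 2 density bands per year, 290 / 2 = 145 years.
Length ≈ 10.12 × 145 = 1467.4 mm.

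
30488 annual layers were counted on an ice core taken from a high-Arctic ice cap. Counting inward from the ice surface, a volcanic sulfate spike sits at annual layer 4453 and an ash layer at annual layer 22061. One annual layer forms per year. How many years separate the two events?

Separation: 22061 − 4453 = 17608 annual layers.
One annual layer per year makes the interval 17608 years.

17608 years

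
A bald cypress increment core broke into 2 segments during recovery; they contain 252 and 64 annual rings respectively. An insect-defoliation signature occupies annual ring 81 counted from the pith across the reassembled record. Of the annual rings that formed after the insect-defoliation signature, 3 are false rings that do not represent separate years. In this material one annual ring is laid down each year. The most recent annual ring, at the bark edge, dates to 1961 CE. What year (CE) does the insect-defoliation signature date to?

1729 CE

Total annual rings = 252 + 64 = 316.
Between annual ring 81 and the bark edge there are 316 − 81 = 235 annual rings.
235 − 3 false = 232 true annual rings after the insect-defoliation signature.
The annual ring at the bark edge is 1961 CE, so the insect-defoliation signature dates to 1961 − 232 = 1729 CE.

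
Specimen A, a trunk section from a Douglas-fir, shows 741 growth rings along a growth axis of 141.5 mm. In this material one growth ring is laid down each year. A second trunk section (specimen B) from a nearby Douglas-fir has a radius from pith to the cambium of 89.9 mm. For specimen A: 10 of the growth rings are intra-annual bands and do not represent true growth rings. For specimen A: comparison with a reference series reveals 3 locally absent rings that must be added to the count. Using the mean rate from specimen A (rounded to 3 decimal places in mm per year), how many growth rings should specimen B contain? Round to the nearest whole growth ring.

Specimen A: adjusted count: 741 − 10 + 3 = 734 growth rings.
A: Mean rate = 141.5 mm / 734 years ≈ 0.193 mm per year.
Specimen B: 89.9 mm / 0.193 mm per year = 465.80 years ≈ 466 growth rings.

466 growth rings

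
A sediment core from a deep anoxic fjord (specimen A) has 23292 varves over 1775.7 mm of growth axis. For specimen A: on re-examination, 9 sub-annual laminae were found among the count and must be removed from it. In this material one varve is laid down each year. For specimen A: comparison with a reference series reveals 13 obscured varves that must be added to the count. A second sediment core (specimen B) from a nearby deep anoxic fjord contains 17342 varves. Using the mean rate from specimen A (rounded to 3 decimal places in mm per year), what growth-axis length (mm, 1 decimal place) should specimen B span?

Specimen A: true varve count = 23292 − 9 + 13 = 23296.
A: 1775.7 mm over 23296 years gives 1775.7 / 23296 ≈ 0.076 mm/year.
B's length ≈ 0.076 × 17342 = 1318.0 mm.

1318.0 mm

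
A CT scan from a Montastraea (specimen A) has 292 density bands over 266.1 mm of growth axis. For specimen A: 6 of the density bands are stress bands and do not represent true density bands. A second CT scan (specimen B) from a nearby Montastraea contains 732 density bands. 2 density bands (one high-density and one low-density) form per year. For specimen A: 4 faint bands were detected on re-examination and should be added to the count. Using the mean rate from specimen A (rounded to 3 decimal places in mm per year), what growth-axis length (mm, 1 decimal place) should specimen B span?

671.6 mm

Specimen A: after corrections the count is 292 − 6 + 4 = 290 density bands.
Specimen A: dividing by 2 density bands per year: 290 / 2 = 145 years.
A: Mean rate = 266.1 mm / 145 years ≈ 1.835 mm/yr.
Specimen B: 732 density bands at 2 per year is 732 / 2 = 366 years. For B, 1.835 mm/year × 366 years = 671.6 mm.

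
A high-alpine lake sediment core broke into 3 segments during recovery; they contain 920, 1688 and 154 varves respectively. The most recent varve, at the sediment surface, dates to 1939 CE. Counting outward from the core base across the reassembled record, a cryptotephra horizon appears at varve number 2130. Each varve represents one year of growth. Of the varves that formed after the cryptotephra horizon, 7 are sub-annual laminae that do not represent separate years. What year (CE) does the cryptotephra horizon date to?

Total varves = 920 + 1688 + 154 = 2762.
Between varve 2130 and the sediment surface there are 2762 − 2130 = 632 varves.
632 − 7 false = 625 true varves after the cryptotephra horizon.
The varve at the sediment surface is 1939 CE, so the cryptotephra horizon dates to 1939 − 625 = 1314 CE.

1314 CE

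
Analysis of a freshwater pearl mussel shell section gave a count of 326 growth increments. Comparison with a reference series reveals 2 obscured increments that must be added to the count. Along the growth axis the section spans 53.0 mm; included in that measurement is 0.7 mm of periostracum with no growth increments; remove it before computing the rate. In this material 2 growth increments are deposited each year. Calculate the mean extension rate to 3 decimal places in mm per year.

0.319 mm per year

Adjusted count: 326 + 2 = 328 growth increments.
With 2 growth increments per year, 328 / 2 = 164 years.
Removing the 0.7 mm offcut leaves 53.0 − 0.7 = 52.3 mm.
Extension rate ≈ 52.3 / 164 = 0.319 mm per year.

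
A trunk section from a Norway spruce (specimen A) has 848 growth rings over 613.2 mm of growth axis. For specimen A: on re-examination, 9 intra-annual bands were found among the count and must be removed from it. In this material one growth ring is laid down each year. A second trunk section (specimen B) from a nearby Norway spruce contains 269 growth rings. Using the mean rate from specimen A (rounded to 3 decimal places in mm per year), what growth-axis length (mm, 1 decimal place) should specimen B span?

Specimen A: adjusted count: 848 − 9 = 839 growth rings.
A: 613.2 mm over 839 years gives 613.2 / 839 ≈ 0.731 mm/yr.
B's length ≈ 0.731 × 269 = 196.6 mm.

196.6 mm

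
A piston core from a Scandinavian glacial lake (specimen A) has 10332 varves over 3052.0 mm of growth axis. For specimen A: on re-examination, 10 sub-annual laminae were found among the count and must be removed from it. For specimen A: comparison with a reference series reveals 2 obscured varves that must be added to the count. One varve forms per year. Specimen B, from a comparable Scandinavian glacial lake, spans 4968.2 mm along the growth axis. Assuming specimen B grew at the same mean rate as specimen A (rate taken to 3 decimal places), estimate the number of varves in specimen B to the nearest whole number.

16784 varves

Specimen A: adjusted count: 10332 − 10 + 2 = 10324 varves.
A: Extension rate ≈ 3052.0 / 10324 = 0.296 mm per year.
B spans 4968.2 / 0.296 = 16784.46 years ≈ 16784 varves.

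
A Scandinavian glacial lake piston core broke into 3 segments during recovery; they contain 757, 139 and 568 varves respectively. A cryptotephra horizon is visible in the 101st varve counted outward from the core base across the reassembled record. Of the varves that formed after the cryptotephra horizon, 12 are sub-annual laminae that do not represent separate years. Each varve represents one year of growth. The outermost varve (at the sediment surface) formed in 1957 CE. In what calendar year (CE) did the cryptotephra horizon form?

606 CE

Total varves = 757 + 139 + 568 = 1464.
The cryptotephra horizon sits at varve 101 from the core base, so 1464 − 101 = 1363 varves formed after it.
Removing the 12 false varves leaves 1363 − 12 = 1351 true varves beyond the cryptotephra horizon.
1957 − 1351 = 606 CE.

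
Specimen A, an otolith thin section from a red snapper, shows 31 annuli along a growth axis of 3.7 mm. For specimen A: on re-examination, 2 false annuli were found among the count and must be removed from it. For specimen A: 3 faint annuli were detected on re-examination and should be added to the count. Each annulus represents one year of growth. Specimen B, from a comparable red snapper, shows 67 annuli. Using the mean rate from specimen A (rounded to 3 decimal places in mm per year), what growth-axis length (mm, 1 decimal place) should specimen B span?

Specimen A: adjusted count: 31 − 2 + 3 = 32 annuli.
A: Extension rate ≈ 3.7 / 32 = 0.116 mm/yr.
For B, 0.116 mm/year × 67 years = 7.8 mm.

7.8 mm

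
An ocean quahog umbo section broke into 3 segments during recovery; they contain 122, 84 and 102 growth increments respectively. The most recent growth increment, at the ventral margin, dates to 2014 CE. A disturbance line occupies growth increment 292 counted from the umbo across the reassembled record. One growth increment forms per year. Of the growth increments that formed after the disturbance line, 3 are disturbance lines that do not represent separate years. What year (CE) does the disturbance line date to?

Total growth increments = 122 + 84 + 102 = 308.
308 − 292 = 16 growth increments lie beyond the disturbance line toward the ventral margin.
Removing the 3 false growth increments leaves 16 − 3 = 13 true growth increments beyond the disturbance line.
2014 − 13 = 2001 CE.

2001 CE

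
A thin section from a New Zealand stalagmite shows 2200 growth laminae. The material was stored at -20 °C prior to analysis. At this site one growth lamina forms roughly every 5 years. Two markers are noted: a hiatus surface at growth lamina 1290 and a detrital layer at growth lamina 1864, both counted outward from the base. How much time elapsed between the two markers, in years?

2870 years

Separation: 1864 − 1290 = 574 growth laminae.
574 growth laminae at 5 years each span 574 × 5 = 2870 years.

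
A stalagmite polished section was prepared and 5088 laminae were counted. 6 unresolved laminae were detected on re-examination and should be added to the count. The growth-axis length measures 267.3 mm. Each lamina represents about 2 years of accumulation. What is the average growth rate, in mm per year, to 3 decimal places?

Correcting the raw count gives 5088 + 6 = 5094 true laminae.
At 2 years per lamina, 5094 × 2 = 10188 years.
267.3 mm over 10188 years gives 267.3 / 10188 ≈ 0.026 mm per year.

0.026 mm per year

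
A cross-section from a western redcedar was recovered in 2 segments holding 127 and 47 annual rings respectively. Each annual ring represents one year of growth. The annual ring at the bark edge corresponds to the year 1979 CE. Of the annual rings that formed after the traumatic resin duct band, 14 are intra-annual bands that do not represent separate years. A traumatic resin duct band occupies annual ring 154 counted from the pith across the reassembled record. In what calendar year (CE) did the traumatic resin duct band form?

1973 CE

Total annual rings = 127 + 47 = 174.
Between annual ring 154 and the bark edge there are 174 − 154 = 20 annual rings.
20 − 14 false = 6 true annual rings after the traumatic resin duct band.
Counting back 6 years from 1979 CE places the traumatic resin duct band in 1979 − 6 = 1973 CE.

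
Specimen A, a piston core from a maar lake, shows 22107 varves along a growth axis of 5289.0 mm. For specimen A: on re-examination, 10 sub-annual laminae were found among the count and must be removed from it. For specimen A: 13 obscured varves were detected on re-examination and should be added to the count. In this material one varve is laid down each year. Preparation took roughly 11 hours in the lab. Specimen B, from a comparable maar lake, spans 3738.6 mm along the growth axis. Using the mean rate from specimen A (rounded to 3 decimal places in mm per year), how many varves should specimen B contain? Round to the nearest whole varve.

15643 varves

Specimen A: after corrections the count is 22107 − 10 + 13 = 22110 varves.
A: Extension rate ≈ 5289.0 / 22110 = 0.239 mm/year.
Specimen B: 3738.6 mm / 0.239 mm per year = 15642.68 years ≈ 15643 varves.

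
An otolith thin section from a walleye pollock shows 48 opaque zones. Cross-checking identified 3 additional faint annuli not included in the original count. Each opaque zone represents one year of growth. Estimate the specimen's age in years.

51 years

Correcting the raw count gives 48 + 3 = 51 true opaque zones.
With a one-to-one opaque zone periodicity this is 51 years.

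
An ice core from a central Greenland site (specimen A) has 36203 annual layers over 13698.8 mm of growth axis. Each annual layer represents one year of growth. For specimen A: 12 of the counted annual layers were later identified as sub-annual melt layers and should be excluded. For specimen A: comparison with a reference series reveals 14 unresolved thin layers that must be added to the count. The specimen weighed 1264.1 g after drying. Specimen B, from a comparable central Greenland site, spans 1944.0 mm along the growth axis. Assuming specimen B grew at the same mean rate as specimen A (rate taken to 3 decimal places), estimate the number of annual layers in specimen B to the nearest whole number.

5143 annual layers

Specimen A: true annual layer count = 36203 − 12 + 14 = 36205.
A: Extension rate ≈ 13698.8 / 36205 = 0.378 mm per year.
For B, 1944.0 / 0.378 = 5142.86 years ≈ 5143 annual layers.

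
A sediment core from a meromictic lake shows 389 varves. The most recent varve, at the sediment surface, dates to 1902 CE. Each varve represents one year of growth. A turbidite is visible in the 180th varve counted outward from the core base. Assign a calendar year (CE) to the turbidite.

Between varve 180 and the sediment surface there are 389 − 180 = 209 varves.
The varve at the sediment surface is 1902 CE, so the turbidite dates to 1902 − 209 = 1693 CE.

1693 CE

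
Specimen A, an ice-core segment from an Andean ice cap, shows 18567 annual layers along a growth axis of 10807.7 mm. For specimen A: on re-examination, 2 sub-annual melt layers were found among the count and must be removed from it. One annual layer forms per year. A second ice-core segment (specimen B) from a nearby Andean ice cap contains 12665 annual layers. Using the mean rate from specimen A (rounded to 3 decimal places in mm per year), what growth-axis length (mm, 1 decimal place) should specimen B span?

Specimen A: true annual layer count = 18567 − 2 = 18565.
A: 10807.7 mm over 18565 years gives 10807.7 / 18565 ≈ 0.582 mm/yr.
For B, 0.582 mm/year × 12665 years = 7371.0 mm.

7371.0 mm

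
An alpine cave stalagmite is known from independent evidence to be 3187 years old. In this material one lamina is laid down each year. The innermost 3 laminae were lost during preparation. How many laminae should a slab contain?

Expected laminae over 3187 years: 3187.
Less the 3 uncaptured laminae: 3187 − 3 = 3184.

3184 laminae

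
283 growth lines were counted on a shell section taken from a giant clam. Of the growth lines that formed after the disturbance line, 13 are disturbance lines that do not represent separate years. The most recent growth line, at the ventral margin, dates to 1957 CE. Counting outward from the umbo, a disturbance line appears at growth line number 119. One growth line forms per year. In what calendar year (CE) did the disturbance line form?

Between growth line 119 and the ventral margin there are 283 − 119 = 164 growth lines.
164 − 13 false = 151 true growth lines after the disturbance line.
Counting back 151 years from 1957 CE places the disturbance line in 1957 − 151 = 1806 CE.

1806 CE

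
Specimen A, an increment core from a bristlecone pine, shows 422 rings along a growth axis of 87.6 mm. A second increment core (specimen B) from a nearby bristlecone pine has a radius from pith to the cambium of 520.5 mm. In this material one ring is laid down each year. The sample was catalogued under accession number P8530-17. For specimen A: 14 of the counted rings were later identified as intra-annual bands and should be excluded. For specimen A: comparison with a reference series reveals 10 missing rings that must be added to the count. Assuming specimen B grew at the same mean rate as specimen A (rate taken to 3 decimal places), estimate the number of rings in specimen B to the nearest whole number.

Specimen A: after corrections the count is 422 − 14 + 10 = 418 rings.
A: Extension rate ≈ 87.6 / 418 = 0.210 mm/yr.
B spans 520.5 / 0.210 = 2478.57 years ≈ 2479 rings.

2479 rings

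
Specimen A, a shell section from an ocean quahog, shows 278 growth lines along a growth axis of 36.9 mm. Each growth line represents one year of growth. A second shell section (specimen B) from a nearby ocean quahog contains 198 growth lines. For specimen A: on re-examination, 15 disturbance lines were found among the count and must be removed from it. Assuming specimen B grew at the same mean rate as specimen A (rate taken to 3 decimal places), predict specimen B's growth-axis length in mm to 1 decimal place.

27.7 mm

Specimen A: correcting the raw count gives 278 − 15 = 263 true growth lines.
A: Extension rate ≈ 36.9 / 263 = 0.140 mm/year.
Length of B = 0.140 × 198 = 27.7 mm.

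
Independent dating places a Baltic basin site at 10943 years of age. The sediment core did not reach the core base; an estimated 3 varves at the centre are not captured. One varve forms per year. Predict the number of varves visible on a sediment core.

Expected varves over 10943 years: 10943.
Subtracting the 3 varves not captured gives 10943 − 3 = 10940 varves in the record.

10940 varves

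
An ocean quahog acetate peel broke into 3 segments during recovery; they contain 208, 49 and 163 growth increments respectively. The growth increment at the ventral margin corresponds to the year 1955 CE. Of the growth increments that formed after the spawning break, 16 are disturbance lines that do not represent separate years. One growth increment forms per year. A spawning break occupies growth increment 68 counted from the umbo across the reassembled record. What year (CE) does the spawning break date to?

1619 CE

Total growth increments = 208 + 49 + 163 = 420.
The spawning break sits at growth increment 68 from the umbo, so 420 − 68 = 352 growth increments formed after it.
Excluding 16 false growth increments: 352 − 16 = 336.
1955 − 336 = 1619 CE.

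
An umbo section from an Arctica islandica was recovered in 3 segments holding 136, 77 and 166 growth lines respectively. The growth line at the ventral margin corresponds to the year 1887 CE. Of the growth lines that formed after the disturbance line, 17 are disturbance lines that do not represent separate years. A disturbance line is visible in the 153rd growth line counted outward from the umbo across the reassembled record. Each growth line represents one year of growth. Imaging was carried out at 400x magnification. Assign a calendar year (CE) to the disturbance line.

1678 CE

Total growth lines = 136 + 77 + 166 = 379.
379 − 153 = 226 growth lines lie beyond the disturbance line toward the ventral margin.
Removing the 17 false growth lines leaves 226 − 17 = 209 true growth lines beyond the disturbance line.
Counting back 209 years from 1887 CE places the disturbance line in 1887 − 209 = 1678 CE.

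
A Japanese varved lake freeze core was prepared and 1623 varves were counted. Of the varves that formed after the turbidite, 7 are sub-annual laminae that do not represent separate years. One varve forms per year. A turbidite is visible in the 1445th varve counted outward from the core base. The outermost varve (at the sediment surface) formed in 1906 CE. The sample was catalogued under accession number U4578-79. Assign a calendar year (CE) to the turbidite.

Between varve 1445 and the sediment surface there are 1623 − 1445 = 178 varves.
178 − 7 false = 171 true varves after the turbidite.
The varve at the sediment surface is 1906 CE, so the turbidite dates to 1906 − 171 = 1735 CE.

1735 CE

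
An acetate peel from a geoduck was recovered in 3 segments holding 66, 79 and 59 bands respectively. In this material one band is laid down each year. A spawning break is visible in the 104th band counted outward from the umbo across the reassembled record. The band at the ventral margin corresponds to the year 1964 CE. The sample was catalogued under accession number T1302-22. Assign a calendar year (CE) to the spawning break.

Total bands = 66 + 79 + 59 = 204.
204 − 104 = 100 bands lie beyond the spawning break toward the ventral margin.
1964 − 100 = 1864 CE.

1864 CE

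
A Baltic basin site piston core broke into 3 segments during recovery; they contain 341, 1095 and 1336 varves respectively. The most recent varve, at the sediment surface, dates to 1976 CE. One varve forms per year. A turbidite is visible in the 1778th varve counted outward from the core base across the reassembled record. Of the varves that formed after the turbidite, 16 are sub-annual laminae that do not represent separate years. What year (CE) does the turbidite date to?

Total varves = 341 + 1095 + 1336 = 2772.
2772 − 1778 = 994 varves lie beyond the turbidite toward the sediment surface.
994 − 16 false = 978 true varves after the turbidite.
Counting back 978 years from 1976 CE places the turbidite in 1976 − 978 = 998 CE.

998 CE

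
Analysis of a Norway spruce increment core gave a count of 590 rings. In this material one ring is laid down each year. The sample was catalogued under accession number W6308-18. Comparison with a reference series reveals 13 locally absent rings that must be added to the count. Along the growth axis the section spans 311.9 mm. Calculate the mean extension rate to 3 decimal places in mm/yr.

0.517 mm/yr

Correcting the raw count gives 590 + 13 = 603 true rings.
Mean rate = 311.9 mm / 603 years ≈ 0.517 mm/yr.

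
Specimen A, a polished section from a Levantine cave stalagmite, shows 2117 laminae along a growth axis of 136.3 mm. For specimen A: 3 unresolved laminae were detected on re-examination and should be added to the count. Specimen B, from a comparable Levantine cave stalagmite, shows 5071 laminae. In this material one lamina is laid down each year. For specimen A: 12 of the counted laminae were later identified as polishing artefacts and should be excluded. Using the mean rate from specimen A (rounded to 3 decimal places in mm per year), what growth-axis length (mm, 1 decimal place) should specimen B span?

329.6 mm

Specimen A: true lamina count = 2117 − 12 + 3 = 2108.
A: Extension rate ≈ 136.3 / 2108 = 0.065 mm/yr.
B's length ≈ 0.065 × 5071 = 329.6 mm.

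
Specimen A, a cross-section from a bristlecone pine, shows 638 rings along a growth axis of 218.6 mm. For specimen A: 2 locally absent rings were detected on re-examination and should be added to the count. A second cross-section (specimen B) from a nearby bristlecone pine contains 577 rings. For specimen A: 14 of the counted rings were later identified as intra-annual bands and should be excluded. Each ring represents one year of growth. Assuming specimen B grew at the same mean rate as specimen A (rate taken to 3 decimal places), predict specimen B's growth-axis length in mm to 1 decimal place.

Specimen A: correcting the raw count gives 638 − 14 + 2 = 626 true rings.
A: 218.6 mm over 626 years gives 218.6 / 626 ≈ 0.349 mm/yr.
For B, 0.349 mm/year × 577 years = 201.4 mm.

201.4 mm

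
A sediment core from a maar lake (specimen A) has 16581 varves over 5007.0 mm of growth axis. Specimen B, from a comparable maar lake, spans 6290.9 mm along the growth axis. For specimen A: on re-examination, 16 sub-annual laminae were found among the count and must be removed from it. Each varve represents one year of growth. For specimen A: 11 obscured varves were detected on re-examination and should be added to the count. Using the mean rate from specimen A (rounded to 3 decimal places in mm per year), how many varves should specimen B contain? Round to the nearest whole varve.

20831 varves

Specimen A: after corrections the count is 16581 − 16 + 11 = 16576 varves.
A: 5007.0 mm over 16576 years gives 5007.0 / 16576 ≈ 0.302 mm/yr.
Specimen B: 6290.9 mm / 0.302 mm per year = 20830.79 years ≈ 20831 varves.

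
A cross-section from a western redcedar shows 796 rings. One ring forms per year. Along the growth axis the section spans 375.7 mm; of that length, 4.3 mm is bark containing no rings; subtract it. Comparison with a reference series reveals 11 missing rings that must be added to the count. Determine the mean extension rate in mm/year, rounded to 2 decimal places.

After corrections the count is 796 + 11 = 807 rings.
The growth record spans 375.7 − 4.3 = 371.4 mm.
371.4 mm over 807 years gives 371.4 / 807 ≈ 0.46 mm/year.

0.46 mm/year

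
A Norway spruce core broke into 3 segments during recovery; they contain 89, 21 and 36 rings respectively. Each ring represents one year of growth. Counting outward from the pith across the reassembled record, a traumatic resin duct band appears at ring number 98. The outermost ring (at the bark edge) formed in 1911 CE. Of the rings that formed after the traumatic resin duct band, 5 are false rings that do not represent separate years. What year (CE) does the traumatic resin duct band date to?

Total rings = 89 + 21 + 36 = 146.
Between ring 98 and the bark edge there are 146 − 98 = 48 rings.
48 − 5 false = 43 true rings after the traumatic resin duct band.
The ring at the bark edge is 1911 CE, so the traumatic resin duct band dates to 1911 − 43 = 1868 CE.

1868 CE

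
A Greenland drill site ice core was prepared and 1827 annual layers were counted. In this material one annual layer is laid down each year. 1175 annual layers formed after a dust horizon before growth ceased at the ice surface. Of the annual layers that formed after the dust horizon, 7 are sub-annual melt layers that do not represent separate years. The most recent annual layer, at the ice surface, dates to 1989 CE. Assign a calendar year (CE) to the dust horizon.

821 CE

1175 annual layers post-date the dust horizon.
Removing the 7 false annual layers leaves 1175 − 7 = 1168 true annual layers beyond the dust horizon.
Counting back 1168 years from 1989 CE places the dust horizon in 1989 − 1168 = 821 CE.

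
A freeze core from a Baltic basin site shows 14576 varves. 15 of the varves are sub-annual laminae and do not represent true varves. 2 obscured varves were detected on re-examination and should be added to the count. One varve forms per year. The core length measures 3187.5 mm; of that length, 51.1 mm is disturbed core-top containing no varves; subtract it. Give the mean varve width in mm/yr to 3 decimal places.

0.215 mm/yr

True varve count = 14576 − 15 + 2 = 14563.
Removing the 51.1 mm offcut leaves 3187.5 − 51.1 = 3136.4 mm.
3136.4 mm over 14563 years gives 3136.4 / 14563 ≈ 0.215 mm/yr.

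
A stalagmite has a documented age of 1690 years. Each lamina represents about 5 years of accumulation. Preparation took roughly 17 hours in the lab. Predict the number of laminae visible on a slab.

338 laminae

Expected laminae: 1690 / 5 = 338.
So 338 laminae should be present.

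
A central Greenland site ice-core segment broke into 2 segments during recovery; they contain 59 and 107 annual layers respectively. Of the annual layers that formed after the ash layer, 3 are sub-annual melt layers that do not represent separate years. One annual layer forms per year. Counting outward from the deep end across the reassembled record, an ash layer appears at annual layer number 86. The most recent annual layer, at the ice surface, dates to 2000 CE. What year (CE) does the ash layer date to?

1923 CE

Total annual layers = 59 + 107 = 166.
166 − 86 = 80 annual layers lie beyond the ash layer toward the ice surface.
Excluding 3 false annual layers: 80 − 3 = 77.
The annual layer at the ice surface is 2000 CE, so the ash layer dates to 2000 − 77 = 1923 CE.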